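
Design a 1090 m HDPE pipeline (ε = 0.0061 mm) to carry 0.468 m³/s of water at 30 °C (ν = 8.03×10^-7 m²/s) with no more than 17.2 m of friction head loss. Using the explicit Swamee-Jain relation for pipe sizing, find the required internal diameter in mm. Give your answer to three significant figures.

D ≈ 419 mm

Swamee-Jain (Type III): D = 0.66·[ε^1.25·(LQ²/(gh_f))^4.75 + ν·Q^9.4·(L/(gh_f))^5.2]^0.04
LQ²/(gh_f) = 1.415; L/(gh_f) = 6.460
Term 1 = ε^1.25·(…)^4.75 = 1.58×10^-6; Term 2 = ν·Q^9.4·(…)^5.2 = 1.04×10^-5
D = 0.66·(1.58×10^-6 + 1.04×10^-5)^0.04 = 0.4195 m = 419 mm
Check: V = 3.39 m/s, Re = 1.77×10^6, f = 0.01106, h_f = 16.8 m ≈ 17.2 m ✓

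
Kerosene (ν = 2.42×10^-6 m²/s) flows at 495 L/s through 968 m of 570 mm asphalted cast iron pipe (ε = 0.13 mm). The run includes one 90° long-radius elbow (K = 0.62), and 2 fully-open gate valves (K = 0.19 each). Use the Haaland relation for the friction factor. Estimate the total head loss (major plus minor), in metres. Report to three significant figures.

H_L ≈ 5.29 m

V = 4Q/(πD²) = 1.940 m/s; V²/2g = 0.1918 m
Re = 4.57×10^5, ε/D = 2.28×10^-4 → f = 0.01566 (Haaland)
Major: h_f = f(L/D)·V²/2g = 0.01566·1698·0.1918 = 5.100 m
Minor: ΣK = 1.00; h_m = ΣK·V²/2g = 0.1918 m
Total H_L = 5.100 + 0.1918 = 5.292 m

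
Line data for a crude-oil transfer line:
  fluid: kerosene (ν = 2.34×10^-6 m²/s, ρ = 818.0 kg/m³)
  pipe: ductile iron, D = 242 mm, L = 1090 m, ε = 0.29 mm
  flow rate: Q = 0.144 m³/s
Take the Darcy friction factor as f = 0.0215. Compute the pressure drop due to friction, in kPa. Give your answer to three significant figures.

V = 4Q/(πD²) = 4·0.144/(π·0.242²) = 3.131 m/s
h_f = f(L/D)V²/(2g) = 0.02150·(1090/0.242)·3.131²/(2·9.81) = 48.38 m
Δp = ρg·h_f = 818.0·9.81·48.38 = 388.2 kPa

Δp ≈ 388 kPa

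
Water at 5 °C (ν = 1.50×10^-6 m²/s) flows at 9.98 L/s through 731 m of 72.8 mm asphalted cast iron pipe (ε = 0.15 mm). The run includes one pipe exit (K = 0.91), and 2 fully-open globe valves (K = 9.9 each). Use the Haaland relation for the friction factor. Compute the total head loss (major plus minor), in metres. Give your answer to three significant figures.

H_L ≈ 79.4 m

V = 4Q/(πD²) = 2.398 m/s; V²/2g = 0.2930 m
Re = 1.16×10^5, ε/D = 0.00206 → f = 0.02494 (Haaland)
Major: h_f = f(L/D)·V²/2g = 0.02494·10041·0.2930 = 73.38 m
Minor: ΣK = 20.7; h_m = ΣK·V²/2g = 6.068 m
Total H_L = 73.38 + 6.068 = 79.44 m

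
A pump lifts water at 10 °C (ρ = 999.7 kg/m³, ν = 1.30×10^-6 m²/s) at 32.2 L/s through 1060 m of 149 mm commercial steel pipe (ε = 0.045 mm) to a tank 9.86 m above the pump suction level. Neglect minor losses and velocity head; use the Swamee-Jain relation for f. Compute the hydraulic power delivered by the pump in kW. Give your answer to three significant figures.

P_hyd ≈ 10.0 kW

V = 4Q/(πD²) = 1.847 m/s; Re = 2.12×10^5; ε/D = 3.02×10^-4; f = 0.01769
h_f = f(L/D)V²/2g = 21.87 m
Total head H = z + h_f = 9.86 + 21.87 = 31.73 m
P_hyd = ρgQH = 999.7·9.81·0.0322·31.73 = 10.02 kW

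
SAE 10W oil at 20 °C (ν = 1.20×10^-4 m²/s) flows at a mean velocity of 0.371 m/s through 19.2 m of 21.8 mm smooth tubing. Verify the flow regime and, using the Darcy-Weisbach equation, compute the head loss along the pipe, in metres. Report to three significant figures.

h_f ≈ 5.87 m

Re = VD/ν = 0.371·0.02180/1.20×10^-4 = 67.4 → laminar (Re < 2300)
f = 64/Re = 0.9496
h_f = f(L/D)V²/(2g) = 0.9496·(19.2/0.02180)·0.371²/(2·9.81) = 5.867 m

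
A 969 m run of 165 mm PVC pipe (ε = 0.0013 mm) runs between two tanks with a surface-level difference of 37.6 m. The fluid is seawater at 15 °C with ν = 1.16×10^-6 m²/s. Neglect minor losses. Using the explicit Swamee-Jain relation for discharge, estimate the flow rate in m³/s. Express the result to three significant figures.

Swamee-Jain (Type II): Q = -0.965·√(gD⁵h_f/L)·ln[ε/(3.7D) + √(3.17ν²L/(gD³h_f))]
√(gD⁵h_f/L) = √(9.81·0.165⁵·37.6/969) = 0.006823
ε/(3.7D) = 2.13×10^-6; √(3.17ν²L/(gD³h_f)) = 4.99×10^-5
Q = -0.965·0.006823·ln(5.207×10^-5) = 0.06494 m³/s
Check: V = 3.04 m/s, Re = 4.32×10^5, f = 0.01356, h_f = 37.4 m ≈ 37.6 m ✓

Q ≈ 0.0649 m³/s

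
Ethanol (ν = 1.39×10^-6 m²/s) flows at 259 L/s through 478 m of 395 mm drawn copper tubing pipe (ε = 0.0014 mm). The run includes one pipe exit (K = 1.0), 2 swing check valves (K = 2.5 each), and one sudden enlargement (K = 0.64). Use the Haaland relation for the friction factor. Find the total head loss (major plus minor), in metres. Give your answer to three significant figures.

H_L ≈ 5.01 m

V = 4Q/(πD²) = 2.114 m/s; V²/2g = 0.2277 m
Re = 6.01×10^5, ε/D = 3.54×10^-6 → f = 0.01269 (Haaland)
Major: h_f = f(L/D)·V²/2g = 0.01269·1210·0.2277 = 3.496 m
Minor: ΣK = 6.64; h_m = ΣK·V²/2g = 1.512 m
Total H_L = 3.496 + 1.512 = 5.008 m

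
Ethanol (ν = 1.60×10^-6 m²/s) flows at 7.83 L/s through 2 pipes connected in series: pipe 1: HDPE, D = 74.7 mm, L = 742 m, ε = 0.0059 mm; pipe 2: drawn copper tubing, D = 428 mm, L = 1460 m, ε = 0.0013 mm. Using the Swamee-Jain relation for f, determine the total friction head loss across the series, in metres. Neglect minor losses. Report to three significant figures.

Pipe 1: V = 1.787 m/s, Re = 8.34×10^4, ε/D = 7.90×10^-5, f = 0.01898, h_1 = f(L/D)V²/2g = 30.68 m
Pipe 2: V = 0.05442 m/s, Re = 1.46×10^4, ε/D = 3.04×10^-6, f = 0.02801, h_2 = f(L/D)V²/2g = 0.01442 m
Series → Q common, losses add: H = Σh = 30.69 m

H ≈ 30.7 m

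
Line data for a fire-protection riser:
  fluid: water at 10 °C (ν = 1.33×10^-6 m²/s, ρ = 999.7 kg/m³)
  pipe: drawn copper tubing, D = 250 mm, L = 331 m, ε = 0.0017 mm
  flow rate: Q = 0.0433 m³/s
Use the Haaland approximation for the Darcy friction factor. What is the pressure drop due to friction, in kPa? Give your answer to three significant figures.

V = 4Q/(πD²) = 4·0.0433/(π·0.250²) = 0.8821 m/s
Re = VD/ν = 0.8821·0.250/1.33×10^-6 = 1.66×10^5 → turbulent
ε/D = 0.0017/250 = 6.80×10^-6
Haaland: f = 0.01612
h_f = f(L/D)V²/(2g) = 0.01612·(331/0.250)·0.8821²/(2·9.81) = 0.8462 m
Δp = ρg·h_f = 999.7·9.81·0.8462 = 8.299 kPa

Δp ≈ 8.30 kPa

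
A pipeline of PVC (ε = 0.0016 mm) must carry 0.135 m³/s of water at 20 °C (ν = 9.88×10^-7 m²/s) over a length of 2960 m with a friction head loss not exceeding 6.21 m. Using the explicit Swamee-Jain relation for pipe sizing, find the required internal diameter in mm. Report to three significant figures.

D ≈ 401 mm

Swamee-Jain (Type III): D = 0.66·[ε^1.25·(LQ²/(gh_f))^4.75 + ν·Q^9.4·(L/(gh_f))^5.2]^0.04
LQ²/(gh_f) = 0.8855; L/(gh_f) = 48.59
Term 1 = ε^1.25·(…)^4.75 = 3.19×10^-8; Term 2 = ν·Q^9.4·(…)^5.2 = 3.89×10^-6
D = 0.66·(3.19×10^-8 + 3.89×10^-6)^0.04 = 0.4011 m = 401 mm
Check: V = 1.07 m/s, Re = 4.34×10^5, f = 0.01349, h_f = 5.79 m ≈ 6.21 m ✓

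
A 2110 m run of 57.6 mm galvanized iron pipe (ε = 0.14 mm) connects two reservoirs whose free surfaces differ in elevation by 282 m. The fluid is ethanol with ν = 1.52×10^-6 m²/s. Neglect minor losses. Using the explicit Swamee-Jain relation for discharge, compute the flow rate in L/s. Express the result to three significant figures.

Q ≈ 6.24 L/s

Swamee-Jain (Type II): Q = -0.965·√(gD⁵h_f/L)·ln[ε/(3.7D) + √(3.17ν²L/(gD³h_f))]
√(gD⁵h_f/L) = √(9.81·0.0576⁵·282/2110) = 9.117×10^-4
ε/(3.7D) = 6.57×10^-4; √(3.17ν²L/(gD³h_f)) = 1.71×10^-4
Q = -0.965·9.117×10^-4·ln(8.279×10^-4) = 0.006244 m³/s
Check: V = 2.40 m/s, Re = 9.08×10^4, f = 0.02656, h_f = 285 m ≈ 282 m ✓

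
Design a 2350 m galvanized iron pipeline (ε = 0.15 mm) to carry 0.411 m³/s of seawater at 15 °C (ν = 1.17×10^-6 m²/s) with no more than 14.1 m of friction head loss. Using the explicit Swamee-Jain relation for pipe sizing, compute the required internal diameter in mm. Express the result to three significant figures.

Swamee-Jain (Type III): D = 0.66·[ε^1.25·(LQ²/(gh_f))^4.75 + ν·Q^9.4·(L/(gh_f))^5.2]^0.04
LQ²/(gh_f) = 2.870; L/(gh_f) = 16.99
Term 1 = ε^1.25·(…)^4.75 = 0.00248; Term 2 = ν·Q^9.4·(…)^5.2 = 6.84×10^-4
D = 0.66·(0.00248 + 6.84×10^-4)^0.04 = 0.5243 m = 524 mm
Check: V = 1.90 m/s, Re = 8.53×10^5, f = 0.01575, h_f = 13.0 m ≈ 14.1 m ✓

D ≈ 524 mm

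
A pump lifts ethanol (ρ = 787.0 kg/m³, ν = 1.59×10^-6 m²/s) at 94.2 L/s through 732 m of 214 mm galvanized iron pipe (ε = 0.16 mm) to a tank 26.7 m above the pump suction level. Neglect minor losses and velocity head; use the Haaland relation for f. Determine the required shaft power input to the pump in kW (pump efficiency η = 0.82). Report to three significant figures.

P_shaft ≈ 44.1 kW

V = 4Q/(πD²) = 2.619 m/s; Re = 3.52×10^5; ε/D = 7.48×10^-4; f = 0.01924
h_f = f(L/D)V²/2g = 23.01 m
Total head H = z + h_f = 26.7 + 23.01 = 49.71 m
P_hyd = ρgQH = 787.0·9.81·0.0942·49.71 = 36.15 kW
P_shaft = P_hyd/η = 36.15/0.82 = 44.09 kW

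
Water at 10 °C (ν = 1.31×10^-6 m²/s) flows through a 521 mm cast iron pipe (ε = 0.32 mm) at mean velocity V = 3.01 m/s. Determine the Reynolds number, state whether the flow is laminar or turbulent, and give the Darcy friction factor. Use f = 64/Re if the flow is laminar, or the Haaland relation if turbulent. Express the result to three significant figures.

Re = VD/ν = 3.010·0.521/1.31×10^-6 = 1.20×10^6
Re > 4000 → turbulent; ε/D = 6.14×10^-4
Haaland: f = 0.01785

Re ≈ 1.20×10^6; turbulent; f ≈ 0.0179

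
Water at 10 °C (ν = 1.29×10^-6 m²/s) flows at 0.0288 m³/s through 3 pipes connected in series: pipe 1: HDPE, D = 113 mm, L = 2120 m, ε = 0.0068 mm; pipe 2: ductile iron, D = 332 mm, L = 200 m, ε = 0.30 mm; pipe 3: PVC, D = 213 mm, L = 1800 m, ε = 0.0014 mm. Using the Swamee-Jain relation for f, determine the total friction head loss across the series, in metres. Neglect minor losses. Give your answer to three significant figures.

Pipe 1: V = 2.872 m/s, Re = 2.52×10^5, ε/D = 6.02×10^-5, f = 0.01547, h_1 = f(L/D)V²/2g = 122.0 m
Pipe 2: V = 0.3327 m/s, Re = 8.56×10^4, ε/D = 9.04×10^-4, f = 0.02236, h_2 = f(L/D)V²/2g = 0.07597 m
Pipe 3: V = 0.8082 m/s, Re = 1.33×10^5, ε/D = 6.57×10^-6, f = 0.01688, h_3 = f(L/D)V²/2g = 4.750 m
Series → Q common, losses add: H = Σh = 126.8 m

H ≈ 127 m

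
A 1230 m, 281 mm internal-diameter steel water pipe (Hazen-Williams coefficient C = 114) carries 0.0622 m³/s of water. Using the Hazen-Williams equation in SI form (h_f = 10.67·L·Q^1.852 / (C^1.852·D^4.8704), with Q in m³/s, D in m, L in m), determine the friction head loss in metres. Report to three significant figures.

h_f ≈ 5.75 m

h_f = 10.67·1230·0.0622^1.852 / (114^1.852·0.281^4.8704) = 5.752 m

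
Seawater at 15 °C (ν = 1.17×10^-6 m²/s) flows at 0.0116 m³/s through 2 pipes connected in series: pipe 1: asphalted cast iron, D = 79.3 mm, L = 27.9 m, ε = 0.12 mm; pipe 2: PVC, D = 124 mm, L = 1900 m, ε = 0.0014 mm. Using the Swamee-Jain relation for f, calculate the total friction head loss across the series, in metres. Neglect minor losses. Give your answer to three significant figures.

Pipe 1: V = 2.349 m/s, Re = 1.59×10^5, ε/D = 0.00151, f = 0.02328, h_1 = f(L/D)V²/2g = 2.303 m
Pipe 2: V = 0.9606 m/s, Re = 1.02×10^5, ε/D = 1.13×10^-5, f = 0.01787, h_2 = f(L/D)V²/2g = 12.87 m
Series → Q common, losses add: H = Σh = 15.18 m

H ≈ 15.2 m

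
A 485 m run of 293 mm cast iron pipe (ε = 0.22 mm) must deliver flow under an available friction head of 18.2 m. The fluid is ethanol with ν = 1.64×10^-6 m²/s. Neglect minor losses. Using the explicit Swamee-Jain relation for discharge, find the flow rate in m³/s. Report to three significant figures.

Swamee-Jain (Type II): Q = -0.965·√(gD⁵h_f/L)·ln[ε/(3.7D) + √(3.17ν²L/(gD³h_f))]
√(gD⁵h_f/L) = √(9.81·0.293⁵·18.2/485) = 0.02819
ε/(3.7D) = 2.03×10^-4; √(3.17ν²L/(gD³h_f)) = 3.03×10^-5
Q = -0.965·0.02819·ln(2.333×10^-4) = 0.2275 m³/s
Check: V = 3.37 m/s, Re = 6.03×10^5, f = 0.01906, h_f = 18.3 m ≈ 18.2 m ✓

Q ≈ 0.228 m³/s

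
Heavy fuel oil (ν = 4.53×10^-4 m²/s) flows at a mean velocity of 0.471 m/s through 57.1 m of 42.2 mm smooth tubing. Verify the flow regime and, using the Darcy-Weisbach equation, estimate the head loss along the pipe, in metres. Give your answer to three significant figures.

h_f ≈ 22.3 m

Re = VD/ν = 0.471·0.04220/4.53×10^-4 = 43.9 → laminar (Re < 2300)
f = 64/Re = 1.459
h_f = f(L/D)V²/(2g) = 1.459·(57.1/0.04220)·0.471²/(2·9.81) = 22.32 m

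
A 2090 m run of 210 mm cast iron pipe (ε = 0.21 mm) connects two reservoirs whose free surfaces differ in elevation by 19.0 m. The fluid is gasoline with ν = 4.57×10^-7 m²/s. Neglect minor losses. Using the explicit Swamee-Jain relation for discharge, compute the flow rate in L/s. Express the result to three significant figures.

Swamee-Jain (Type II): Q = -0.965·√(gD⁵h_f/L)·ln[ε/(3.7D) + √(3.17ν²L/(gD³h_f))]
√(gD⁵h_f/L) = √(9.81·0.210⁵·19.0/2090) = 0.006035
ε/(3.7D) = 2.70×10^-4; √(3.17ν²L/(gD³h_f)) = 2.83×10^-5
Q = -0.965·0.006035·ln(2.986×10^-4) = 0.04727 m³/s
Check: V = 1.36 m/s, Re = 6.27×10^5, f = 0.02023, h_f = 19.1 m ≈ 19.0 m ✓

Q ≈ 47.3 L/s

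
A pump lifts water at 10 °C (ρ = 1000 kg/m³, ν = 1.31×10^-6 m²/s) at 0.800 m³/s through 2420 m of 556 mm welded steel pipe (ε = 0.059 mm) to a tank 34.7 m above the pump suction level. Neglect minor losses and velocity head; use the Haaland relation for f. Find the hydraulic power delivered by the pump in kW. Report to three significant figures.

P_hyd ≈ 520 kW

V = 4Q/(πD²) = 3.295 m/s; Re = 1.40×10^6; ε/D = 1.06×10^-4; f = 0.01310
h_f = f(L/D)V²/2g = 31.56 m
Total head H = z + h_f = 34.7 + 31.56 = 66.26 m
P_hyd = ρgQH = 1000·9.81·0.800·66.26 = 520.0 kW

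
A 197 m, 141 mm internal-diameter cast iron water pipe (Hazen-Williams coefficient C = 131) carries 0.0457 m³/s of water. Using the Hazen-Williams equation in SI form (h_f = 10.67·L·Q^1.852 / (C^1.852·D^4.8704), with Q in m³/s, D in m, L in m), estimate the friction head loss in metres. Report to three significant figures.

h_f = 10.67·197·0.0457^1.852 / (131^1.852·0.141^4.8704) = 11.57 m

h_f ≈ 11.6 m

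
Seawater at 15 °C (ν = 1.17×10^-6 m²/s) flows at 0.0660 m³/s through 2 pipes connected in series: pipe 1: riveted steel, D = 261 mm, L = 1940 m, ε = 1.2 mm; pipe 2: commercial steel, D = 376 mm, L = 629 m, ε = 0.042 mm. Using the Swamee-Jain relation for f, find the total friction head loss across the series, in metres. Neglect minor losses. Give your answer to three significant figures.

Pipe 1: V = 1.234 m/s, Re = 2.75×10^5, ε/D = 0.00460, f = 0.03012, h_1 = f(L/D)V²/2g = 17.37 m
Pipe 2: V = 0.5944 m/s, Re = 1.91×10^5, ε/D = 1.12×10^-4, f = 0.01660, h_2 = f(L/D)V²/2g = 0.5000 m
Series → Q common, losses add: H = Σh = 17.87 m

H ≈ 17.9 m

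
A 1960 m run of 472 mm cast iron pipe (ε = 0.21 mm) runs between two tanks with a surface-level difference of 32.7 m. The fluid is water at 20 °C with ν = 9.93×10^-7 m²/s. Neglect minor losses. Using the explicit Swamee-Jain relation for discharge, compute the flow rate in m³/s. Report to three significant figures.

Q ≈ 0.533 m³/s

Swamee-Jain (Type II): Q = -0.965·√(gD⁵h_f/L)·ln[ε/(3.7D) + √(3.17ν²L/(gD³h_f))]
√(gD⁵h_f/L) = √(9.81·0.472⁵·32.7/1960) = 0.06192
ε/(3.7D) = 1.20×10^-4; √(3.17ν²L/(gD³h_f)) = 1.35×10^-5
Q = -0.965·0.06192·ln(1.337×10^-4) = 0.5330 m³/s
Check: V = 3.05 m/s, Re = 1.45×10^6, f = 0.01674, h_f = 32.9 m ≈ 32.7 m ✓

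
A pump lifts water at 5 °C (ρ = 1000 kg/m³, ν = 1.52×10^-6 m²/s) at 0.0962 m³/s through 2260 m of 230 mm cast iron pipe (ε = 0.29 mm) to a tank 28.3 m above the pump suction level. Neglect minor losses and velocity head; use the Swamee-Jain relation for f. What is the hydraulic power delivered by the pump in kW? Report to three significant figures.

P_hyd ≈ 81.6 kW

V = 4Q/(πD²) = 2.315 m/s; Re = 3.50×10^5; ε/D = 0.00126; f = 0.02165
h_f = f(L/D)V²/2g = 58.12 m
Total head H = z + h_f = 28.3 + 58.12 = 86.42 m
P_hyd = ρgQH = 1000·9.81·0.0962·86.42 = 81.55 kW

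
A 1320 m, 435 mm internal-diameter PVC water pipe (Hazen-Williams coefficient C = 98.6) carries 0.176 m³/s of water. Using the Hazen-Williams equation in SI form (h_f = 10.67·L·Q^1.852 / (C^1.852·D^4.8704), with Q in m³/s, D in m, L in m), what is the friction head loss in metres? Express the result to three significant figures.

h_f = 10.67·1320·0.176^1.852 / (98.6^1.852·0.435^4.8704) = 6.599 m

h_f ≈ 6.60 m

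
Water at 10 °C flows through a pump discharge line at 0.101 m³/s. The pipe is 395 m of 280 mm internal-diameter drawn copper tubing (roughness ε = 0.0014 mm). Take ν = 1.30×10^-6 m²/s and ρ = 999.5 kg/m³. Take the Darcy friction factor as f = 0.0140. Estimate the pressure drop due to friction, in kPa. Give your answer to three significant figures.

Δp ≈ 26.6 kPa

V = 4Q/(πD²) = 4·0.101/(π·0.280²) = 1.640 m/s
h_f = f(L/D)V²/(2g) = 0.01400·(395/0.280)·1.640²/(2·9.81) = 2.708 m
Δp = ρg·h_f = 999.5·9.81·2.708 = 26.56 kPa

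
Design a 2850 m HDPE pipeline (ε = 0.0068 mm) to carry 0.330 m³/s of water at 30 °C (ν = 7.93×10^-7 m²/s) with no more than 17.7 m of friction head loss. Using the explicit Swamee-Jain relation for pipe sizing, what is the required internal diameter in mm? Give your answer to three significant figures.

Swamee-Jain (Type III): D = 0.66·[ε^1.25·(LQ²/(gh_f))^4.75 + ν·Q^9.4·(L/(gh_f))^5.2]^0.04
LQ²/(gh_f) = 1.787; L/(gh_f) = 16.41
Term 1 = ε^1.25·(…)^4.75 = 5.48×10^-6; Term 2 = ν·Q^9.4·(…)^5.2 = 4.92×10^-5
D = 0.66·(5.48×10^-6 + 4.92×10^-5)^0.04 = 0.4457 m = 446 mm
Check: V = 2.11 m/s, Re = 1.19×10^6, f = 0.01168, h_f = 17.0 m ≈ 17.7 m ✓

D ≈ 446 mm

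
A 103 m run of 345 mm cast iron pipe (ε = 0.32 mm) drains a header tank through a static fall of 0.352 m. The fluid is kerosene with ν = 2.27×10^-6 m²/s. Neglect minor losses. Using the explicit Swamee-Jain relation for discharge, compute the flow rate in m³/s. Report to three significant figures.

Q ≈ 0.0980 m³/s

Swamee-Jain (Type II): Q = -0.965·√(gD⁵h_f/L)·ln[ε/(3.7D) + √(3.17ν²L/(gD³h_f))]
√(gD⁵h_f/L) = √(9.81·0.345⁵·0.352/103) = 0.01280
ε/(3.7D) = 2.51×10^-4; √(3.17ν²L/(gD³h_f)) = 1.09×10^-4
Q = -0.965·0.01280·ln(3.596×10^-4) = 0.09796 m³/s
Check: V = 1.05 m/s, Re = 1.59×10^5, f = 0.02123, h_f = 0.355 m ≈ 0.352 m ✓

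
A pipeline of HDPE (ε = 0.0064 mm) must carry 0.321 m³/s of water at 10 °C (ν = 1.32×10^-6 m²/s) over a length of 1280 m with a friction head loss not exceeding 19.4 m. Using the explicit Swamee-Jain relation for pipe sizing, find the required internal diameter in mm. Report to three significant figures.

Swamee-Jain (Type III): D = 0.66·[ε^1.25·(LQ²/(gh_f))^4.75 + ν·Q^9.4·(L/(gh_f))^5.2]^0.04
LQ²/(gh_f) = 0.6930; L/(gh_f) = 6.726
Term 1 = ε^1.25·(…)^4.75 = 5.64×10^-8; Term 2 = ν·Q^9.4·(…)^5.2 = 6.11×10^-7
D = 0.66·(5.64×10^-8 + 6.11×10^-7)^0.04 = 0.3737 m = 374 mm
Check: V = 2.93 m/s, Re = 8.29×10^5, f = 0.01235, h_f = 18.5 m ≈ 19.4 m ✓

D ≈ 374 mm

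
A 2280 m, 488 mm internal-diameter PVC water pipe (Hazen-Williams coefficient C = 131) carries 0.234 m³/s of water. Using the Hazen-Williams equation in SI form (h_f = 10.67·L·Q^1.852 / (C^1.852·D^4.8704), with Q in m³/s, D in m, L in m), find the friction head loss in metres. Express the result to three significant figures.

h_f = 10.67·2280·0.234^1.852 / (131^1.852·0.488^4.8704) = 6.520 m

h_f ≈ 6.52 m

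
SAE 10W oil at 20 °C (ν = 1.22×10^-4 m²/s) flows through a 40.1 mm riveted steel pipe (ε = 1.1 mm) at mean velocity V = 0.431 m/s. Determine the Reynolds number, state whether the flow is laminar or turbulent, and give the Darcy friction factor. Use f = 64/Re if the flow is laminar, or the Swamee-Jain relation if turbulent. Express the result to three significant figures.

Re = VD/ν = 0.4310·0.0401/1.22×10^-4 = 142
Re < 2300 → laminar → f = 64/Re = 0.4518

Re ≈ 142; laminar; f = 64/Re ≈ 0.452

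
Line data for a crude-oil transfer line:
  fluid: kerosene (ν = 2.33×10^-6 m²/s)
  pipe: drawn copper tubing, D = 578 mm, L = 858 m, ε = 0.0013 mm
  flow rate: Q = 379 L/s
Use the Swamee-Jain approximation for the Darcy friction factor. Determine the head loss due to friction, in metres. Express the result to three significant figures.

h_f ≈ 2.20 m

V = 4Q/(πD²) = 4·0.379/(π·0.578²) = 1.444 m/s
Re = VD/ν = 1.444·0.578/2.33×10^-6 = 3.58×10^5 → turbulent
ε/D = 0.0013/578 = 2.25×10^-6
Swamee-Jain: f = 0.01394
h_f = f(L/D)V²/(2g) = 0.01394·(858/0.578)·1.444²/(2·9.81) = 2.200 m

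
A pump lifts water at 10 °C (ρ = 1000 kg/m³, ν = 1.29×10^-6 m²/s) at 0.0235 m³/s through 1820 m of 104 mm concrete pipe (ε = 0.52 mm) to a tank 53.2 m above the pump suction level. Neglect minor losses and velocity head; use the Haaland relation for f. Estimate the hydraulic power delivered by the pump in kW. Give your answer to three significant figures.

P_hyd ≈ 60.8 kW

V = 4Q/(πD²) = 2.766 m/s; Re = 2.23×10^5; ε/D = 0.00500; f = 0.03082
h_f = f(L/D)V²/2g = 210.3 m
Total head H = z + h_f = 53.2 + 210.3 = 263.5 m
P_hyd = ρgQH = 1000·9.81·0.0235·263.5 = 60.76 kW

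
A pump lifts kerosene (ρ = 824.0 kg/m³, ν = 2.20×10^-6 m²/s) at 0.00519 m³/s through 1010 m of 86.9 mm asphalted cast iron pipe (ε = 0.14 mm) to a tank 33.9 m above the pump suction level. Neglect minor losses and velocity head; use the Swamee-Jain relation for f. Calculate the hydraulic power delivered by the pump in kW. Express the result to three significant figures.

P_hyd ≈ 1.94 kW

V = 4Q/(πD²) = 0.8751 m/s; Re = 3.46×10^4; ε/D = 0.00161; f = 0.02701
h_f = f(L/D)V²/2g = 12.25 m
Total head H = z + h_f = 33.9 + 12.25 = 46.15 m
P_hyd = ρgQH = 824.0·9.81·0.00519·46.15 = 1.936 kW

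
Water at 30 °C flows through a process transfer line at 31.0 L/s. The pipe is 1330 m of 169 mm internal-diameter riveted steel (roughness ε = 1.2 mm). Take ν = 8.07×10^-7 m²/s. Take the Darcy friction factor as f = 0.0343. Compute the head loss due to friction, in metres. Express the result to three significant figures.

V = 4Q/(πD²) = 4·0.0310/(π·0.169²) = 1.382 m/s
h_f = f(L/D)V²/(2g) = 0.03430·(1330/0.169)·1.382²/(2·9.81) = 26.28 m

h_f ≈ 26.3 m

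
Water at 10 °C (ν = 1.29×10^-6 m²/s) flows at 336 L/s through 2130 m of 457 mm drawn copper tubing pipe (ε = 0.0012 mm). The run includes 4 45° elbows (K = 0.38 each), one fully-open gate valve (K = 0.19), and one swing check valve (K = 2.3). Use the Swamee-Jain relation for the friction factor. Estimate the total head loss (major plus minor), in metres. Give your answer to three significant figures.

V = 4Q/(πD²) = 2.048 m/s; V²/2g = 0.2139 m
Re = 7.26×10^5, ε/D = 2.63×10^-6 → f = 0.01231 (Swamee-Jain)
Major: h_f = f(L/D)·V²/2g = 0.01231·4661·0.2139 = 12.27 m
Minor: ΣK = 4.01; h_m = ΣK·V²/2g = 0.8576 m
Total H_L = 12.27 + 0.8576 = 13.13 m

H_L ≈ 13.1 m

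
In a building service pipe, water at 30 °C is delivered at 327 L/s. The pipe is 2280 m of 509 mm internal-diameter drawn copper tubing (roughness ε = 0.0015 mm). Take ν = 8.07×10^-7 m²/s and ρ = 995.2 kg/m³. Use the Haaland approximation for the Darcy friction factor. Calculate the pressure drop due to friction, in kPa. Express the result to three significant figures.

Δp ≈ 66.8 kPa

V = 4Q/(πD²) = 4·0.327/(π·0.509²) = 1.607 m/s
Re = VD/ν = 1.607·0.509/8.07×10^-7 = 1.01×10^6 → turbulent
ε/D = 0.0015/509 = 2.95×10^-6
Haaland: f = 0.01161
h_f = f(L/D)V²/(2g) = 0.01161·(2280/0.509)·1.607²/(2·9.81) = 6.844 m
Δp = ρg·h_f = 995.2·9.81·6.844 = 66.82 kPa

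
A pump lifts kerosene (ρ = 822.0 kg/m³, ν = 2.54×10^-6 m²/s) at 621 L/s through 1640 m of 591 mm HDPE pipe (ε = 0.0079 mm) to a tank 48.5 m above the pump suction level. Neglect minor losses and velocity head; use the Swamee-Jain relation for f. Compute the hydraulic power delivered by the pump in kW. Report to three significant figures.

P_hyd ≈ 291 kW

V = 4Q/(πD²) = 2.264 m/s; Re = 5.27×10^5; ε/D = 1.34×10^-5; f = 0.01319
h_f = f(L/D)V²/2g = 9.560 m
Total head H = z + h_f = 48.5 + 9.560 = 58.06 m
P_hyd = ρgQH = 822.0·9.81·0.621·58.06 = 290.7 kW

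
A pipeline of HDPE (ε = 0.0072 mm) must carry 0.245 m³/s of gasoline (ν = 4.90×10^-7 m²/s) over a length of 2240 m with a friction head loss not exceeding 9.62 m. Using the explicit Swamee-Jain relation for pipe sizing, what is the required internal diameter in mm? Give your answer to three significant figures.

Swamee-Jain (Type III): D = 0.66·[ε^1.25·(LQ²/(gh_f))^4.75 + ν·Q^9.4·(L/(gh_f))^5.2]^0.04
LQ²/(gh_f) = 1.425; L/(gh_f) = 23.74
Term 1 = ε^1.25·(…)^4.75 = 2.00×10^-6; Term 2 = ν·Q^9.4·(…)^5.2 = 1.26×10^-5
D = 0.66·(2.00×10^-6 + 1.26×10^-5)^0.04 = 0.4228 m = 423 mm
Check: V = 1.75 m/s, Re = 1.51×10^6, f = 0.01137, h_f = 9.35 m ≈ 9.62 m ✓

D ≈ 423 mm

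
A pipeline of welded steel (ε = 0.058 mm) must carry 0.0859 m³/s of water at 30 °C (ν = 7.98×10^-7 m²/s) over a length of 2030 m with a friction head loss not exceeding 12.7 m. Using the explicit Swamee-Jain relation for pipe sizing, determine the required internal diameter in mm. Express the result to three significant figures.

D ≈ 277 mm

Swamee-Jain (Type III): D = 0.66·[ε^1.25·(LQ²/(gh_f))^4.75 + ν·Q^9.4·(L/(gh_f))^5.2]^0.04
LQ²/(gh_f) = 0.1202; L/(gh_f) = 16.29
Term 1 = ε^1.25·(…)^4.75 = 2.16×10^-10; Term 2 = ν·Q^9.4·(…)^5.2 = 1.53×10^-10
D = 0.66·(2.16×10^-10 + 1.53×10^-10)^0.04 = 0.2768 m = 277 mm
Check: V = 1.43 m/s, Re = 4.95×10^5, f = 0.01561, h_f = 11.9 m ≈ 12.7 m ✓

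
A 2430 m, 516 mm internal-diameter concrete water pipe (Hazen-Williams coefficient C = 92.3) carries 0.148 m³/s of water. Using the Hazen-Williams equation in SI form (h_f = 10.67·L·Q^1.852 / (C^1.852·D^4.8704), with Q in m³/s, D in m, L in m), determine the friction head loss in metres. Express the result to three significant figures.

h_f = 10.67·2430·0.148^1.852 / (92.3^1.852·0.516^4.8704) = 4.336 m

h_f ≈ 4.34 m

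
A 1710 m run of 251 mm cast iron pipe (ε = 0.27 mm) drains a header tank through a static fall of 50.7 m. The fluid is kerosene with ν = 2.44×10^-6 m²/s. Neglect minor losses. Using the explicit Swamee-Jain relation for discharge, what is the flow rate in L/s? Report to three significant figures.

Swamee-Jain (Type II): Q = -0.965·√(gD⁵h_f/L)·ln[ε/(3.7D) + √(3.17ν²L/(gD³h_f))]
√(gD⁵h_f/L) = √(9.81·0.251⁵·50.7/1710) = 0.01702
ε/(3.7D) = 2.91×10^-4; √(3.17ν²L/(gD³h_f)) = 6.41×10^-5
Q = -0.965·0.01702·ln(3.548×10^-4) = 0.1305 m³/s
Check: V = 2.64 m/s, Re = 2.71×10^5, f = 0.02115, h_f = 51.1 m ≈ 50.7 m ✓

Q ≈ 130 L/s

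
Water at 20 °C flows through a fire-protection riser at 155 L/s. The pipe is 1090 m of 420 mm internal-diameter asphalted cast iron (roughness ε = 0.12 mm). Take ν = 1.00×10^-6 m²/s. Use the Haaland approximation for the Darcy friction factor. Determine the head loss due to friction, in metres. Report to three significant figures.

V = 4Q/(πD²) = 4·0.155/(π·0.420²) = 1.119 m/s
Re = VD/ν = 1.119·0.420/1.00×10^-6 = 4.70×10^5 → turbulent
ε/D = 0.12/420 = 2.86×10^-4
Haaland: f = 0.01611
h_f = f(L/D)V²/(2g) = 0.01611·(1090/0.420)·1.119²/(2·9.81) = 2.667 m

h_f ≈ 2.67 m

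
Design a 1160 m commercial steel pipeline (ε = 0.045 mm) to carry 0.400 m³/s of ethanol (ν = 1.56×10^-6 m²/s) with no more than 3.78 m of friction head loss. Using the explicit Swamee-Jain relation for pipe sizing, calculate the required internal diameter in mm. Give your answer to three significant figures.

Swamee-Jain (Type III): D = 0.66·[ε^1.25·(LQ²/(gh_f))^4.75 + ν·Q^9.4·(L/(gh_f))^5.2]^0.04
LQ²/(gh_f) = 5.005; L/(gh_f) = 31.28
Term 1 = ε^1.25·(…)^4.75 = 0.00774; Term 2 = ν·Q^9.4·(…)^5.2 = 0.0169
D = 0.66·(0.00774 + 0.0169)^0.04 = 0.5691 m = 569 mm
Check: V = 1.57 m/s, Re = 5.74×10^5, f = 0.01398, h_f = 3.59 m ≈ 3.78 m ✓

D ≈ 569 mm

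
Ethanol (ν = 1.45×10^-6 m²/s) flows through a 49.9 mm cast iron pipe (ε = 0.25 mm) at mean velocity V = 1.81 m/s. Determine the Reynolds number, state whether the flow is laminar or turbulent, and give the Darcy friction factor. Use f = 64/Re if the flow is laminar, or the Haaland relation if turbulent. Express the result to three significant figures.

Re ≈ 6.23×10^4; turbulent; f ≈ 0.0318

Re = VD/ν = 1.810·0.0499/1.45×10^-6 = 6.23×10^4
Re > 4000 → turbulent; ε/D = 0.00501
Haaland: f = 0.03179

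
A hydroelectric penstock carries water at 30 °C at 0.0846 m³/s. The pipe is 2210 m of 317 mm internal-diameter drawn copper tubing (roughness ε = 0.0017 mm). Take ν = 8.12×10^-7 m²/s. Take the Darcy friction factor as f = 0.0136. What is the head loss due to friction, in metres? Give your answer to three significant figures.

V = 4Q/(πD²) = 4·0.0846/(π·0.317²) = 1.072 m/s
h_f = f(L/D)V²/(2g) = 0.01360·(2210/0.317)·1.072²/(2·9.81) = 5.553 m

h_f ≈ 5.55 m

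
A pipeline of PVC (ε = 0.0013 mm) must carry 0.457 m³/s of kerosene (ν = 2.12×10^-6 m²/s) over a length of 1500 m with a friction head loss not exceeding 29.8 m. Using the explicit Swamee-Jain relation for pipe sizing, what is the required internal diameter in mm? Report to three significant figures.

Swamee-Jain (Type III): D = 0.66·[ε^1.25·(LQ²/(gh_f))^4.75 + ν·Q^9.4·(L/(gh_f))^5.2]^0.04
LQ²/(gh_f) = 1.072; L/(gh_f) = 5.131
Term 1 = ε^1.25·(…)^4.75 = 6.10×10^-8; Term 2 = ν·Q^9.4·(…)^5.2 = 6.65×10^-6
D = 0.66·(6.10×10^-8 + 6.65×10^-6)^0.04 = 0.4098 m = 410 mm
Check: V = 3.46 m/s, Re = 6.70×10^5, f = 0.01249, h_f = 28.0 m ≈ 29.8 m ✓

D ≈ 410 mm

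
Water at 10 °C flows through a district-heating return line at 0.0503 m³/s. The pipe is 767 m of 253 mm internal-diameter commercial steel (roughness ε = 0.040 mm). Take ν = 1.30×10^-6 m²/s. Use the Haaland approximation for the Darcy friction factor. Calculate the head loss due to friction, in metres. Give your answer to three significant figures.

h_f ≈ 2.58 m

V = 4Q/(πD²) = 4·0.0503/(π·0.253²) = 1.001 m/s
Re = VD/ν = 1.001·0.253/1.30×10^-6 = 1.95×10^5 → turbulent
ε/D = 0.040/253 = 1.58×10^-4
Haaland: f = 0.01665
h_f = f(L/D)V²/(2g) = 0.01665·(767/0.253)·1.001²/(2·9.81) = 2.576 m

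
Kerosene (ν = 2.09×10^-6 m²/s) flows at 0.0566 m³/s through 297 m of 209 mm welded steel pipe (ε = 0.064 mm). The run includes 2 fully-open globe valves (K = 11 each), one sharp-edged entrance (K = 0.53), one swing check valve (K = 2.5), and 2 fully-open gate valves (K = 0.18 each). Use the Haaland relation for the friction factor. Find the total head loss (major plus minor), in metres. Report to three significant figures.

H_L ≈ 7.06 m

V = 4Q/(πD²) = 1.650 m/s; V²/2g = 0.1387 m
Re = 1.65×10^5, ε/D = 3.06×10^-4 → f = 0.01795 (Haaland)
Major: h_f = f(L/D)·V²/2g = 0.01795·1421·0.1387 = 3.538 m
Minor: ΣK = 25.4; h_m = ΣK·V²/2g = 3.522 m
Total H_L = 3.538 + 3.522 = 7.060 m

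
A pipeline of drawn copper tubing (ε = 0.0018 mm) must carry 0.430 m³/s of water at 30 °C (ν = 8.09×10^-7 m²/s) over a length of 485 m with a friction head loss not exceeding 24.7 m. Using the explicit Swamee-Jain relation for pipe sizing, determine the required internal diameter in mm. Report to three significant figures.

D ≈ 317 mm

Swamee-Jain (Type III): D = 0.66·[ε^1.25·(LQ²/(gh_f))^4.75 + ν·Q^9.4·(L/(gh_f))^5.2]^0.04
LQ²/(gh_f) = 0.3701; L/(gh_f) = 2.002
Term 1 = ε^1.25·(…)^4.75 = 5.87×10^-10; Term 2 = ν·Q^9.4·(…)^5.2 = 1.07×10^-8
D = 0.66·(5.87×10^-10 + 1.07×10^-8)^0.04 = 0.3174 m = 317 mm
Check: V = 5.43 m/s, Re = 2.13×10^6, f = 0.01049, h_f = 24.1 m ≈ 24.7 m ✓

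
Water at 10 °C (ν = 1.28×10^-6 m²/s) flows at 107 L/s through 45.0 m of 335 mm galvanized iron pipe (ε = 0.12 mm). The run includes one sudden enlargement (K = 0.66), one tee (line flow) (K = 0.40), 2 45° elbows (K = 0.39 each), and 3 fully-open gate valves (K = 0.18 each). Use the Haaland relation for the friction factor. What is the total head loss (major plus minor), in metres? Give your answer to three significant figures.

V = 4Q/(πD²) = 1.214 m/s; V²/2g = 0.07511 m
Re = 3.18×10^5, ε/D = 3.58×10^-4 → f = 0.01712 (Haaland)
Major: h_f = f(L/D)·V²/2g = 0.01712·134.3·0.07511 = 0.1727 m
Minor: ΣK = 2.38; h_m = ΣK·V²/2g = 0.1788 m
Total H_L = 0.1727 + 0.1788 = 0.3515 m

H_L ≈ 0.351 m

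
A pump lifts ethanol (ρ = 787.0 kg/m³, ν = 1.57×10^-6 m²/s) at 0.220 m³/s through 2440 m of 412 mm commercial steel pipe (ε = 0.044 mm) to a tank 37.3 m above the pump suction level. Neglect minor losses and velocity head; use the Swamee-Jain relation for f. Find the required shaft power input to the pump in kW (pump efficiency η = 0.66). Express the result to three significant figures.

P_shaft ≈ 127 kW

V = 4Q/(πD²) = 1.650 m/s; Re = 4.33×10^5; ε/D = 1.07×10^-4; f = 0.01479
h_f = f(L/D)V²/2g = 12.16 m
Total head H = z + h_f = 37.3 + 12.16 = 49.46 m
P_hyd = ρgQH = 787.0·9.81·0.220·49.46 = 84.00 kW
P_shaft = P_hyd/η = 84.00/0.66 = 127.3 kW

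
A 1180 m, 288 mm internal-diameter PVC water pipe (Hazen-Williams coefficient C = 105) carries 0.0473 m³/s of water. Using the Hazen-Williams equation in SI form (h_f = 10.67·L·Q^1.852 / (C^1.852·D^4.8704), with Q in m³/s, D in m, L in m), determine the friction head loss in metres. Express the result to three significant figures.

h_f ≈ 3.43 m

h_f = 10.67·1180·0.0473^1.852 / (105^1.852·0.288^4.8704) = 3.433 m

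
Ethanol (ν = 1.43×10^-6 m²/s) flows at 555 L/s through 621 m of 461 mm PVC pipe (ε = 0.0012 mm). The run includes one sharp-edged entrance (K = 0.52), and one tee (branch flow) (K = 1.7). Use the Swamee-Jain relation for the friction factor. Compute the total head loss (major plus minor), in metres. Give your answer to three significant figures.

V = 4Q/(πD²) = 3.325 m/s; V²/2g = 0.5635 m
Re = 1.07×10^6, ε/D = 2.60×10^-6 → f = 0.01154 (Swamee-Jain)
Major: h_f = f(L/D)·V²/2g = 0.01154·1347·0.5635 = 8.761 m
Minor: ΣK = 2.22; h_m = ΣK·V²/2g = 1.251 m
Total H_L = 8.761 + 1.251 = 10.01 m

H_L ≈ 10.0 m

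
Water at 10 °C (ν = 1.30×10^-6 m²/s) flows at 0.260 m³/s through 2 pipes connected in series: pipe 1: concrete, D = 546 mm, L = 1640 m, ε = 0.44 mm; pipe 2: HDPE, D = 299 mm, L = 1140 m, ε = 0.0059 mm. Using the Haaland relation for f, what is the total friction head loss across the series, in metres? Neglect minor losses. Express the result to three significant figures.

Pipe 1: V = 1.110 m/s, Re = 4.66×10^5, ε/D = 8.06×10^-4, f = 0.01933, h_1 = f(L/D)V²/2g = 3.649 m
Pipe 2: V = 3.703 m/s, Re = 8.52×10^5, ε/D = 1.97×10^-5, f = 0.01224, h_2 = f(L/D)V²/2g = 32.61 m
Series → Q common, losses add: H = Σh = 36.26 m

H ≈ 36.3 m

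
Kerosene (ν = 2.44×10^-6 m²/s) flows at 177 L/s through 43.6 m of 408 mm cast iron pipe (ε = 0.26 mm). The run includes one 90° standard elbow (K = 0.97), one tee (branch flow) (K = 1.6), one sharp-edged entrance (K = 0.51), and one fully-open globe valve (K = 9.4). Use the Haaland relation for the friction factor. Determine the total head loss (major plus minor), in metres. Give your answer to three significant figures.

V = 4Q/(πD²) = 1.354 m/s; V²/2g = 0.09342 m
Re = 2.26×10^5, ε/D = 6.37×10^-4 → f = 0.01916 (Haaland)
Major: h_f = f(L/D)·V²/2g = 0.01916·106.9·0.09342 = 0.1912 m
Minor: ΣK = 12.5; h_m = ΣK·V²/2g = 1.166 m
Total H_L = 0.1912 + 1.166 = 1.357 m

H_L ≈ 1.36 m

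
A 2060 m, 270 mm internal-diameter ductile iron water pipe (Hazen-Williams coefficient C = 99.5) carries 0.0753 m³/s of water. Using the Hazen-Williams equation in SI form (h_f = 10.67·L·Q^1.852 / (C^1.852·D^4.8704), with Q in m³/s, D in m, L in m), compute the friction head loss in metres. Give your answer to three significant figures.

h_f ≈ 21.4 m

h_f = 10.67·2060·0.0753^1.852 / (99.5^1.852·0.270^4.8704) = 21.45 m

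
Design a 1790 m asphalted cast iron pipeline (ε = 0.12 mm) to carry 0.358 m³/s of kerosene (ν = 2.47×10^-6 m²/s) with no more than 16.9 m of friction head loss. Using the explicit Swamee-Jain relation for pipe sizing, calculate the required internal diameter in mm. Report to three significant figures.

Swamee-Jain (Type III): D = 0.66·[ε^1.25·(LQ²/(gh_f))^4.75 + ν·Q^9.4·(L/(gh_f))^5.2]^0.04
LQ²/(gh_f) = 1.384; L/(gh_f) = 10.80
Term 1 = ε^1.25·(…)^4.75 = 5.88×10^-5; Term 2 = ν·Q^9.4·(…)^5.2 = 3.74×10^-5
D = 0.66·(5.88×10^-5 + 3.74×10^-5)^0.04 = 0.4559 m = 456 mm
Check: V = 2.19 m/s, Re = 4.05×10^5, f = 0.01634, h_f = 15.7 m ≈ 16.9 m ✓

D ≈ 456 mm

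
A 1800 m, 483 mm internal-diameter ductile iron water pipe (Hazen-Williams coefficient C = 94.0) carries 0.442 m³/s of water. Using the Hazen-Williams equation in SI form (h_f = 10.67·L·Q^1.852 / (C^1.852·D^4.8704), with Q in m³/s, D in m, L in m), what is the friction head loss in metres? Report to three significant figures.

h_f ≈ 32.5 m

h_f = 10.67·1800·0.442^1.852 / (94.0^1.852·0.483^4.8704) = 32.50 m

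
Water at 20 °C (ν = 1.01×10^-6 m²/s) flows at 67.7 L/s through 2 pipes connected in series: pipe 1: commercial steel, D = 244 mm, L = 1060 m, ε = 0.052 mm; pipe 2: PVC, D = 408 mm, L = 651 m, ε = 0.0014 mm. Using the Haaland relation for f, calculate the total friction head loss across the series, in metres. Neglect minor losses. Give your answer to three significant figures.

Pipe 1: V = 1.448 m/s, Re = 3.50×10^5, ε/D = 2.13×10^-4, f = 0.01591, h_1 = f(L/D)V²/2g = 7.385 m
Pipe 2: V = 0.5178 m/s, Re = 2.09×10^5, ε/D = 3.43×10^-6, f = 0.01538, h_2 = f(L/D)V²/2g = 0.3355 m
Series → Q common, losses add: H = Σh = 7.720 m

H ≈ 7.72 m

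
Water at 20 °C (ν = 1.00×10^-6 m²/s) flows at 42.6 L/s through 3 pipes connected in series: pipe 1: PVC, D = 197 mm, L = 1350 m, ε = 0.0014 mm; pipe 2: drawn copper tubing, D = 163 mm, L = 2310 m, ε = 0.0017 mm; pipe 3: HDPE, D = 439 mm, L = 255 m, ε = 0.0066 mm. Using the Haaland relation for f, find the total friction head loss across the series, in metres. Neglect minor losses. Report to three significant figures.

H ≈ 52.6 m

Pipe 1: V = 1.398 m/s, Re = 2.75×10^5, ε/D = 7.11×10^-6, f = 0.01463, h_1 = f(L/D)V²/2g = 9.981 m
Pipe 2: V = 2.041 m/s, Re = 3.33×10^5, ε/D = 1.04×10^-5, f = 0.01416, h_2 = f(L/D)V²/2g = 42.62 m
Pipe 3: V = 0.2814 m/s, Re = 1.24×10^5, ε/D = 1.50×10^-5, f = 0.01713, h_3 = f(L/D)V²/2g = 0.04017 m
Series → Q common, losses add: H = Σh = 52.64 m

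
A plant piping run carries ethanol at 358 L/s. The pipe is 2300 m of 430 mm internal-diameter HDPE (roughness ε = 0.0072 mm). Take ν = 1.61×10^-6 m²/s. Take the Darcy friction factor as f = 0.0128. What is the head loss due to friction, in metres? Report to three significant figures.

V = 4Q/(πD²) = 4·0.358/(π·0.430²) = 2.465 m/s
h_f = f(L/D)V²/(2g) = 0.01280·(2300/0.430)·2.465²/(2·9.81) = 21.21 m

h_f ≈ 21.2 m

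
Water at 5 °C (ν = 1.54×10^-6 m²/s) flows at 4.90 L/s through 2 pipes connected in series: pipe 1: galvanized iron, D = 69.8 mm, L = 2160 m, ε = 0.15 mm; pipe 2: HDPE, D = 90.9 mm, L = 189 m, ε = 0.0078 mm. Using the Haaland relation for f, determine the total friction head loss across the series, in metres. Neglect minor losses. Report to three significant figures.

Pipe 1: V = 1.281 m/s, Re = 5.80×10^4, ε/D = 0.00215, f = 0.02629, h_1 = f(L/D)V²/2g = 68.00 m
Pipe 2: V = 0.7551 m/s, Re = 4.46×10^4, ε/D = 8.58×10^-5, f = 0.02148, h_2 = f(L/D)V²/2g = 1.298 m
Series → Q common, losses add: H = Σh = 69.30 m

H ≈ 69.3 m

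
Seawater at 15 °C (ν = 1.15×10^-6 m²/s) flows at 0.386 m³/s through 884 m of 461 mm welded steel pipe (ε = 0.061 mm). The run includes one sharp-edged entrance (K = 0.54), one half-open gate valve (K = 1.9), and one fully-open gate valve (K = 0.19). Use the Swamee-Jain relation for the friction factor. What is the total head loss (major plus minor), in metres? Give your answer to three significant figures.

V = 4Q/(πD²) = 2.313 m/s; V²/2g = 0.2726 m
Re = 9.27×10^5, ε/D = 1.32×10^-4 → f = 0.01404 (Swamee-Jain)
Major: h_f = f(L/D)·V²/2g = 0.01404·1918·0.2726 = 7.337 m
Minor: ΣK = 2.63; h_m = ΣK·V²/2g = 0.7169 m
Total H_L = 7.337 + 0.7169 = 8.054 m

H_L ≈ 8.05 m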